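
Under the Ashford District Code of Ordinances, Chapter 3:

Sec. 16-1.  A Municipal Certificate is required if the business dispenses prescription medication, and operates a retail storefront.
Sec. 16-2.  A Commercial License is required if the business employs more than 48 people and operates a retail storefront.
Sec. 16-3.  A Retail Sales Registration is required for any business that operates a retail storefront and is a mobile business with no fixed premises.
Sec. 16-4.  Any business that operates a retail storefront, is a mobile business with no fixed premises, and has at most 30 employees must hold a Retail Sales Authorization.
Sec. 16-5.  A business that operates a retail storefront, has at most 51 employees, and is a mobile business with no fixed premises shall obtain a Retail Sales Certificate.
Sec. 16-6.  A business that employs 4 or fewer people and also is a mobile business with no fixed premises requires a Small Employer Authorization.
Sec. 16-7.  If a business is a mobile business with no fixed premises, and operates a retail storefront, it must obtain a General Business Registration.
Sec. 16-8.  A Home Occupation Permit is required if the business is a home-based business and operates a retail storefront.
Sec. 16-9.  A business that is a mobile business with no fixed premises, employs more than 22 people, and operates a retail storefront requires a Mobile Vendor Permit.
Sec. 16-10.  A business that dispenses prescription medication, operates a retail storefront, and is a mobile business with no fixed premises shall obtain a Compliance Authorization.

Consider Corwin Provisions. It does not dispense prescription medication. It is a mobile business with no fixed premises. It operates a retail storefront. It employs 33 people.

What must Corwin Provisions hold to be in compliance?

General Business Registration, Mobile Vendor Permit, Retail Sales Certificate, Retail Sales Registration

Sec. 16-1. does not dispense prescription medication; operates a retail storefront → Municipal Certificate not required.
Sec. 16-2. employees 33 ≤ 48; operates a retail storefront → Commercial License not required.
Sec. 16-3. operates a retail storefront; is a mobile business with no fixed premises → Retail Sales Registration required.
Sec. 16-4. operates a retail storefront; is a mobile business with no fixed premises; employees 33 > 30 → Retail Sales Authorization not required.
Sec. 16-5. operates a retail storefront; employees 33 ≤ 51; is a mobile business with no fixed premises → Retail Sales Certificate required.
Sec. 16-6. employees 33 > 4; is a mobile business with no fixed premises → Small Employer Authorization not required.
Sec. 16-7. is a mobile business with no fixed premises; operates a retail storefront → General Business Registration required.
Sec. 16-8. is a mobile business with no fixed premises (not: is a home-based business); operates a retail storefront → Home Occupation Permit not required.
Sec. 16-9. is a mobile business with no fixed premises; employees 33 > 22; operates a retail storefront → Mobile Vendor Permit required.
Sec. 16-10. does not dispense prescription medication; operates a retail storefront; is a mobile business with no fixed premises → Compliance Authorization not required.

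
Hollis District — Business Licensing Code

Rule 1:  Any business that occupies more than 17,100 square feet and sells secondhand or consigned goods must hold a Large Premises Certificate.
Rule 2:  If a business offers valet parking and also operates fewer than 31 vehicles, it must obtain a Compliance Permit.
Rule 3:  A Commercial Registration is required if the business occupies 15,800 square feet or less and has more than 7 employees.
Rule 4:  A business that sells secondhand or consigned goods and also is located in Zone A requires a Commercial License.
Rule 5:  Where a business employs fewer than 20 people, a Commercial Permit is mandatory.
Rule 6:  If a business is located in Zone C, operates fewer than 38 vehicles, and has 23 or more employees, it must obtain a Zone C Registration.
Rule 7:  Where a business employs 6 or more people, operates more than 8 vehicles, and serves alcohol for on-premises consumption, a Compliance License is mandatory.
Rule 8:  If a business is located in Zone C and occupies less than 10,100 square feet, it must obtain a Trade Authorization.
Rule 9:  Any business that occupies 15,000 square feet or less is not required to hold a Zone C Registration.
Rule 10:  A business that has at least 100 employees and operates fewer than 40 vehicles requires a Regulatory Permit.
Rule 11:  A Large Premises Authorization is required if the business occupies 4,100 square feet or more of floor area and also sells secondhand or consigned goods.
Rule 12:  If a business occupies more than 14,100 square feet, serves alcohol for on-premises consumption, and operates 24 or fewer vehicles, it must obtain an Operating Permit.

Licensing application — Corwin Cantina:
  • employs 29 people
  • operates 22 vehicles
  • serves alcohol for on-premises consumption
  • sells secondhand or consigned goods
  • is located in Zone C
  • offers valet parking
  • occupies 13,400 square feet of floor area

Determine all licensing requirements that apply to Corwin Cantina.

Rule 1: floor area 13,400 square feet ≤ 17,100 square feet; sells secondhand or consigned goods → Large Premises Certificate not required.
Rule 2: offers valet parking; vehicles 22 < 31 → Compliance Permit required.
Rule 3: floor area 13,400 square feet ≤ 15,800 square feet; employees 29 > 7 → Commercial Registration required.
Rule 4: sells secondhand or consigned goods; is located in Zone C (not: is located in Zone A) → Commercial License not required.
Rule 5: employees 29 ≥ 20 → Commercial Permit not required.
Rule 6: is located in Zone C; vehicles 22 < 38; employees 29 ≥ 23 → Zone C Registration required.
Rule 7: employees 29 ≥ 6; vehicles 22 > 8; serves alcohol for on-premises consumption → Compliance License required.
Rule 8: is located in Zone C; floor area 13,400 square feet ≥ 10,100 square feet → Trade Authorization not required.
Rule 9: floor area 13,400 square feet ≤ 15,000 square feet → exempt from Zone C Registration.
Rule 10: employees 29 < 100; vehicles 22 < 40 → Regulatory Permit not required.
Rule 11: floor area 13,400 square feet ≥ 4,100 square feet; sells secondhand or consigned goods → Large Premises Authorization required.
Rule 12: floor area 13,400 square feet ≤ 14,100 square feet; serves alcohol for on-premises consumption; vehicles 22 ≤ 24 → Operating Permit not required.

Commercial Registration, Compliance License, Compliance Permit, Large Premises Authorization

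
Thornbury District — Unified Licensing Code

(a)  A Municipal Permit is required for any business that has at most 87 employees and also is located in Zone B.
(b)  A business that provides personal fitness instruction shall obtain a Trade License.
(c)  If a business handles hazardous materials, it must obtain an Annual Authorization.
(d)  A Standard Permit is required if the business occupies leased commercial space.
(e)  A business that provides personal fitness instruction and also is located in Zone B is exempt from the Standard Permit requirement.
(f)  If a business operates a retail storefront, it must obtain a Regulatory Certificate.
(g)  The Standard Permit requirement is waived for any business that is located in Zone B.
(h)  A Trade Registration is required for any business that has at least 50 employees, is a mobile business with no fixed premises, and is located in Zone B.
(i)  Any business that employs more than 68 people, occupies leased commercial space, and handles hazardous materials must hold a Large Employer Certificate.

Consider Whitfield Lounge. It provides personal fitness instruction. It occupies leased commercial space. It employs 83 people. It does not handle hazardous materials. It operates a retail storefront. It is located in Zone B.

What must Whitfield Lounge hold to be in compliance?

Municipal Permit, Regulatory Certificate, Trade License

(a) employees 83 ≤ 87; is located in Zone B → Municipal Permit required.
(b) provides personal fitness instruction → Trade License required.
(c) does not handle hazardous materials → Annual Authorization not required.
(d) occupies leased commercial space → Standard Permit required.
(e) provides personal fitness instruction; is located in Zone B → exempt from Standard Permit.
(f) operates a retail storefront → Regulatory Certificate required.
(g) is located in Zone B → exempt from Standard Permit.
(h) employees 83 ≥ 50; occupies leased commercial space (not: is a mobile business with no fixed premises); is located in Zone B → Trade Registration not required.
(i) employees 83 > 68; occupies leased commercial space; does not handle hazardous materials → Large Employer Certificate not required.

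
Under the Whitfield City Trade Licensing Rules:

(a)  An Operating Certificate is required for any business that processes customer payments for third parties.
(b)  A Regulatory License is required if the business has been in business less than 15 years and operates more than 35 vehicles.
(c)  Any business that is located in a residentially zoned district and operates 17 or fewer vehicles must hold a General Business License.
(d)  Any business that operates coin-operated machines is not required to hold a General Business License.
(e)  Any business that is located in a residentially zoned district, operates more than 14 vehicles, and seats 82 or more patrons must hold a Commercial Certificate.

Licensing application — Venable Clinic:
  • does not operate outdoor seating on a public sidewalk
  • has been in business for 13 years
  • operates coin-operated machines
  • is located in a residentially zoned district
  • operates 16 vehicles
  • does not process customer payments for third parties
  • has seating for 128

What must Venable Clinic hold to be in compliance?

Commercial Certificate

(a) does not process customer payments for third parties → Operating Certificate not required.
(b) years in business 13 < 15; vehicles 16 ≤ 35 → Regulatory License not required.
(c) is located in a residentially zoned district; vehicles 16 ≤ 17 → General Business License required.
(d) operates coin-operated machines → exempt from General Business License.
(e) is located in a residentially zoned district; vehicles 16 > 14; seating 128 ≥ 82 → Commercial Certificate required.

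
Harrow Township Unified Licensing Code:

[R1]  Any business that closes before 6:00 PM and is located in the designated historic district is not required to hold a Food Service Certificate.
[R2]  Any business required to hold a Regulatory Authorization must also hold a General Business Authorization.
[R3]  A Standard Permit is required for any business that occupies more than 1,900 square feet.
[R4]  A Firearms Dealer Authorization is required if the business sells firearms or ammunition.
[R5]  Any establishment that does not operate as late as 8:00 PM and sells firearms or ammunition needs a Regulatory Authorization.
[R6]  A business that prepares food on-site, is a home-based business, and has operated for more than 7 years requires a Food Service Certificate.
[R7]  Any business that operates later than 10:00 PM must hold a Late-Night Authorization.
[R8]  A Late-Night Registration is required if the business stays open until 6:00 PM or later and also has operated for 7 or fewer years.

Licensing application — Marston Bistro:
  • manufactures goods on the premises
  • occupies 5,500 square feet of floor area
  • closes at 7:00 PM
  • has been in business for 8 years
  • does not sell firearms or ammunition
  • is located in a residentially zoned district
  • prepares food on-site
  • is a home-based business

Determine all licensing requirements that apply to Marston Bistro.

Food Service Certificate, Standard Permit

[R1] closes 7:00 PM, after 6:00 PM; is located in a residentially zoned district (not: is located in the designated historic district) → Food Service Certificate exemption does not apply.
[R2] Regulatory Authorization is not required → no effect.
[R3] floor area 5,500 square feet > 1,900 square feet → Standard Permit required.
[R4] does not sell firearms or ammunition → Firearms Dealer Authorization not required.
[R5] closes 7:00 PM, at/before 8:00 PM; does not sell firearms or ammunition → Regulatory Authorization not required.
[R6] prepares food on-site; is a home-based business; years in business 8 > 7 → Food Service Certificate required.
[R7] closes 7:00 PM, at/before 10:00 PM → Late-Night Authorization not required.
[R8] closes 7:00 PM, after 6:00 PM; years in business 8 > 7 → Late-Night Registration not required.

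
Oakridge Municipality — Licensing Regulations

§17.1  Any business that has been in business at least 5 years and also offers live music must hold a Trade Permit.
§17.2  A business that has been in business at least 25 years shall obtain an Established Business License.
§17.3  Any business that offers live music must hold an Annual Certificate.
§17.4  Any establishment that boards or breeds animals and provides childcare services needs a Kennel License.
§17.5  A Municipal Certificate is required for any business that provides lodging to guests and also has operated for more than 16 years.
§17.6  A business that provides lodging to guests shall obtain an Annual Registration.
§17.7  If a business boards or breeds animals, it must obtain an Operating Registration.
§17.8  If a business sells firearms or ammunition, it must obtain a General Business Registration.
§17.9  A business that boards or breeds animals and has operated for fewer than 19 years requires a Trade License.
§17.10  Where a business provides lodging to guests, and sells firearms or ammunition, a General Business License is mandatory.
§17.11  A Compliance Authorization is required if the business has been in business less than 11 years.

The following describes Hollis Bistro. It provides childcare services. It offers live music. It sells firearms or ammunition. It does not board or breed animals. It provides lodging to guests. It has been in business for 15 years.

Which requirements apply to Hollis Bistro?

§17.1 years in business 15 ≥ 5; offers live music → Trade Permit required.
§17.2 years in business 15 < 25 → Established Business License not required.
§17.3 offers live music → Annual Certificate required.
§17.4 does not board or breed animals; provides childcare services → Kennel License not required.
§17.5 provides lodging to guests; years in business 15 ≤ 16 → Municipal Certificate not required.
§17.6 provides lodging to guests → Annual Registration required.
§17.7 does not board or breed animals → Operating Registration not required.
§17.8 sells firearms or ammunition → General Business Registration required.
§17.9 does not board or breed animals; years in business 15 < 19 → Trade License not required.
§17.10 provides lodging to guests; sells firearms or ammunition → General Business License required.
§17.11 years in business 15 ≥ 11 → Compliance Authorization not required.

Annual Certificate, Annual Registration, General Business License, General Business Registration, Trade Permit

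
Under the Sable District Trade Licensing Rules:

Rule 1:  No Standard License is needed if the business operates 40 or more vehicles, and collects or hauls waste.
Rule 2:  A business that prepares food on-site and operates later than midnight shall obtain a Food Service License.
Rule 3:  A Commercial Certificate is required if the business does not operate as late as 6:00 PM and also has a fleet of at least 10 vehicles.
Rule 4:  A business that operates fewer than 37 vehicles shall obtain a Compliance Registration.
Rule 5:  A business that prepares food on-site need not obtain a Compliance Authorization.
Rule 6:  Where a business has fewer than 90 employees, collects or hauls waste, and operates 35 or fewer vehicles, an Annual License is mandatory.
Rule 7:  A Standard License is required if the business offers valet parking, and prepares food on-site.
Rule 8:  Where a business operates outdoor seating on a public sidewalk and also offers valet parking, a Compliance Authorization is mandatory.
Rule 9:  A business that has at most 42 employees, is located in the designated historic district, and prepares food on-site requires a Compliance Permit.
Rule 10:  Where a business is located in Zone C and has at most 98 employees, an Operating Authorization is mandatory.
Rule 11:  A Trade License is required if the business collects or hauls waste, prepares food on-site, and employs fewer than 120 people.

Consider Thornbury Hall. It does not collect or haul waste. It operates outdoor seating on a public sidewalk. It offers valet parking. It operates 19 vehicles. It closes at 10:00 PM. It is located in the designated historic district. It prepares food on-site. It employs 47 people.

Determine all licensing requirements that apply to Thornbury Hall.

Compliance Registration, Standard License

Rule 1: vehicles 19 < 40; does not collect or haul waste → Standard License exemption does not apply.
Rule 2: prepares food on-site; closes 10:00 PM, at/before midnight → Food Service License not required.
Rule 3: closes 10:00 PM, after 6:00 PM; vehicles 19 ≥ 10 → Commercial Certificate not required.
Rule 4: vehicles 19 < 37 → Compliance Registration required.
Rule 5: prepares food on-site → exempt from Compliance Authorization.
Rule 6: employees 47 < 90; does not collect or haul waste; vehicles 19 ≤ 35 → Annual License not required.
Rule 7: offers valet parking; prepares food on-site → Standard License required.
Rule 8: operates outdoor seating on a public sidewalk; offers valet parking → Compliance Authorization required.
Rule 9: employees 47 > 42; is located in the designated historic district; prepares food on-site → Compliance Permit not required.
Rule 10: is located in the designated historic district (not: is located in Zone C); employees 47 ≤ 98 → Operating Authorization not required.
Rule 11: does not collect or haul waste; prepares food on-site; employees 47 < 120 → Trade License not required.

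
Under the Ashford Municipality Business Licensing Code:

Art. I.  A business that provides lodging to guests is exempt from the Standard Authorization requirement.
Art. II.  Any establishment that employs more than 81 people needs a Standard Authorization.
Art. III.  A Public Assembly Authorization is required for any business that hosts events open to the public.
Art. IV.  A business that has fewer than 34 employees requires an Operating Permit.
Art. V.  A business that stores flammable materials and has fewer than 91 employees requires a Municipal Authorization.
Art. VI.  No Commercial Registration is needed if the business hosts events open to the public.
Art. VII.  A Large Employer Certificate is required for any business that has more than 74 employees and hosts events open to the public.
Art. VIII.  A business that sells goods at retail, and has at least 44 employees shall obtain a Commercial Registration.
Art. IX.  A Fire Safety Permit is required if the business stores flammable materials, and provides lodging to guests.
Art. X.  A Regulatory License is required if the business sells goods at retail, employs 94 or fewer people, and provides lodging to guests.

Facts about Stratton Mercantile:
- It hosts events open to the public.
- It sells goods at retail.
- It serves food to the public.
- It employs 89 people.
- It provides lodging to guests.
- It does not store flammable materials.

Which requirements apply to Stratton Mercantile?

Art. I. provides lodging to guests → exempt from Standard Authorization.
Art. II. employees 89 > 81 → Standard Authorization required.
Art. III. hosts events open to the public → Public Assembly Authorization required.
Art. IV. employees 89 ≥ 34 → Operating Permit not required.
Art. V. does not store flammable materials; employees 89 < 91 → Municipal Authorization not required.
Art. VI. hosts events open to the public → exempt from Commercial Registration.
Art. VII. employees 89 > 74; hosts events open to the public → Large Employer Certificate required.
Art. VIII. sells goods at retail; employees 89 ≥ 44 → Commercial Registration required.
Art. IX. does not store flammable materials; provides lodging to guests → Fire Safety Permit not required.
Art. X. sells goods at retail; employees 89 ≤ 94; provides lodging to guests → Regulatory License required.

Large Employer Certificate, Public Assembly Authorization, Regulatory License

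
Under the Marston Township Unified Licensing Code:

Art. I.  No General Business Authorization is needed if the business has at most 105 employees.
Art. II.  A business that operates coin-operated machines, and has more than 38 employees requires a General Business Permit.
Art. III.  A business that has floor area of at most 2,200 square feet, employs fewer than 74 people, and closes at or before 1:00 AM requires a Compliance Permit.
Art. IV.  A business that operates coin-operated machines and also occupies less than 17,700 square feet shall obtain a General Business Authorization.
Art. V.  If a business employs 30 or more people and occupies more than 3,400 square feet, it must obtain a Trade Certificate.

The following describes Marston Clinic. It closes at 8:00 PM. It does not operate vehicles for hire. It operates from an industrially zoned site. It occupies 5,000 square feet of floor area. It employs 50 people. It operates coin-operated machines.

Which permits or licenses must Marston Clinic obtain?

General Business Permit, Trade Certificate

Art. I. employees 50 ≤ 105 → exempt from General Business Authorization.
Art. II. operates coin-operated machines; employees 50 > 38 → General Business Permit required.
Art. III. floor area 5,000 square feet > 2,200 square feet; employees 50 < 74; closes 8:00 PM, at/before 1:00 AM → Compliance Permit not required.
Art. IV. operates coin-operated machines; floor area 5,000 square feet < 17,700 square feet → General Business Authorization required.
Art. V. employees 50 ≥ 30; floor area 5,000 square feet > 3,400 square feet → Trade Certificate required.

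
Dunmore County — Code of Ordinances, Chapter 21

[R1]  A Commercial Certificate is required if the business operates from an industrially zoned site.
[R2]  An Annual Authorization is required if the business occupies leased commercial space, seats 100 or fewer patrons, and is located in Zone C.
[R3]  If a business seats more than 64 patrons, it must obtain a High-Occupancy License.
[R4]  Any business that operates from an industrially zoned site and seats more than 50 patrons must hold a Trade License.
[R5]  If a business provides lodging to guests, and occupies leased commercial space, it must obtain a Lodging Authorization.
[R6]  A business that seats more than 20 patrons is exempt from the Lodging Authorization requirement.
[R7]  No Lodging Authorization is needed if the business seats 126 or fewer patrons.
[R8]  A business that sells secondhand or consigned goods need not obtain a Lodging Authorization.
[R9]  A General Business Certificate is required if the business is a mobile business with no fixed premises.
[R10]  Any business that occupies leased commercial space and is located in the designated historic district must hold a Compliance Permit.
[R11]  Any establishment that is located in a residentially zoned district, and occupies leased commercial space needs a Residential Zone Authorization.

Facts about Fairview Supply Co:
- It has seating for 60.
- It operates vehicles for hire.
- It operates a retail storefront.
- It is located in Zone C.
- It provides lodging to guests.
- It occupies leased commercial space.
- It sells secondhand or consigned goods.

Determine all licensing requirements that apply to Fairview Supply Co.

[R1] occupies leased commercial space (not: operates from an industrially zoned site) → Commercial Certificate not required.
[R2] occupies leased commercial space; seating 60 ≤ 100; is located in Zone C → Annual Authorization required.
[R3] seating 60 ≤ 64 → High-Occupancy License not required.
[R4] occupies leased commercial space (not: operates from an industrially zoned site); seating 60 > 50 → Trade License not required.
[R5] provides lodging to guests; occupies leased commercial space → Lodging Authorization required.
[R6] seating 60 > 20 → exempt from Lodging Authorization.
[R7] seating 60 ≤ 126 → exempt from Lodging Authorization.
[R8] sells secondhand or consigned goods → exempt from Lodging Authorization.
[R9] occupies leased commercial space (not: is a mobile business with no fixed premises) → General Business Certificate not required.
[R10] occupies leased commercial space; is located in Zone C (not: is located in the designated historic district) → Compliance Permit not required.
[R11] is located in Zone C (not: is located in a residentially zoned district); occupies leased commercial space → Residential Zone Authorization not required.

Annual Authorization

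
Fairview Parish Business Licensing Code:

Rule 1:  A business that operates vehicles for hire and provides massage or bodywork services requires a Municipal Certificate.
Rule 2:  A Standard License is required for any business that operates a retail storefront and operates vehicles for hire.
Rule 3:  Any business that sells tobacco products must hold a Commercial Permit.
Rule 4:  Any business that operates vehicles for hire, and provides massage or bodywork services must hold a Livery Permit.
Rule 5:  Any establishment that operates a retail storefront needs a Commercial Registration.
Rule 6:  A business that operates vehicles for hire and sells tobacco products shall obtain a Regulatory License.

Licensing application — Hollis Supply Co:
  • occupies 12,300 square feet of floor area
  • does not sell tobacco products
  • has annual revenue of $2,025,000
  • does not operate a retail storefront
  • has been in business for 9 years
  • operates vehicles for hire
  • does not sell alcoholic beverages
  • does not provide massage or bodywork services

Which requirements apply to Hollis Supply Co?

Rule 1: operates vehicles for hire; does not provide massage or bodywork services → Municipal Certificate not required.
Rule 2: does not operate a retail storefront; operates vehicles for hire → Standard License not required.
Rule 3: does not sell tobacco products → Commercial Permit not required.
Rule 4: operates vehicles for hire; does not provide massage or bodywork services → Livery Permit not required.
Rule 5: does not operate a retail storefront → Commercial Registration not required.
Rule 6: operates vehicles for hire; does not sell tobacco products → Regulatory License not required.

None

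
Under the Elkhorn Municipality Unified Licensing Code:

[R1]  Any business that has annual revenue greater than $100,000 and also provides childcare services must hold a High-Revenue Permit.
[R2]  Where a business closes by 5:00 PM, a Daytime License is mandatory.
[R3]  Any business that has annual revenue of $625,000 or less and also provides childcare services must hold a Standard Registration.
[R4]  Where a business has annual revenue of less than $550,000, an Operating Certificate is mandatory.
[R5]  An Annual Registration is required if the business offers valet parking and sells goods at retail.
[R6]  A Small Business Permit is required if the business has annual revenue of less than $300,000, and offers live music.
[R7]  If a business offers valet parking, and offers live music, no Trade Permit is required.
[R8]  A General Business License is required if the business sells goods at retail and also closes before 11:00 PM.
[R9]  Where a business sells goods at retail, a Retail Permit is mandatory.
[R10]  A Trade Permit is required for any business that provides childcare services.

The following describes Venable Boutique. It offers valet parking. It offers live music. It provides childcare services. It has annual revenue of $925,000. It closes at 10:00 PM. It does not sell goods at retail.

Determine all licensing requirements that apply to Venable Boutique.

[R1] revenue $925,000 > $100,000; provides childcare services → High-Revenue Permit required.
[R2] closes 10:00 PM, after 5:00 PM → Daytime License not required.
[R3] revenue $925,000 > $625,000; provides childcare services → Standard Registration not required.
[R4] revenue $925,000 ≥ $550,000 → Operating Certificate not required.
[R5] offers valet parking; does not sell goods at retail → Annual Registration not required.
[R6] revenue $925,000 ≥ $300,000; offers live music → Small Business Permit not required.
[R7] offers valet parking; offers live music → exempt from Trade Permit.
[R8] does not sell goods at retail; closes 10:00 PM, at/before 11:00 PM → General Business License not required.
[R9] does not sell goods at retail → Retail Permit not required.
[R10] provides childcare services → Trade Permit required.

High-Revenue Permit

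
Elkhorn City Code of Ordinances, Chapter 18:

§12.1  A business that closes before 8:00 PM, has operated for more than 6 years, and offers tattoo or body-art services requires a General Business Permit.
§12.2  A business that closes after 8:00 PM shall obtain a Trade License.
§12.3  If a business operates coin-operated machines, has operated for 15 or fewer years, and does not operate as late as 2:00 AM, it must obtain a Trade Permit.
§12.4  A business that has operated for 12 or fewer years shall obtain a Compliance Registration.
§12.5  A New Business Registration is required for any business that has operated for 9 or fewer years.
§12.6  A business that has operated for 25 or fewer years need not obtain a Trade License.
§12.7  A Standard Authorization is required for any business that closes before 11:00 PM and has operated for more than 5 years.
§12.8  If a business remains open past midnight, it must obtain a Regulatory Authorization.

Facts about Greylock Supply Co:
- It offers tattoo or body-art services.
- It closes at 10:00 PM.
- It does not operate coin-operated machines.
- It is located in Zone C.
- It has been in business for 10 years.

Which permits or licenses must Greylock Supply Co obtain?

Compliance Registration, Standard Authorization

§12.1 closes 10:00 PM, after 8:00 PM; years in business 10 > 6; offers tattoo or body-art services → General Business Permit not required.
§12.2 closes 10:00 PM, after 8:00 PM → Trade License required.
§12.3 does not operate coin-operated machines; years in business 10 ≤ 15; closes 10:00 PM, at/before 2:00 AM → Trade Permit not required.
§12.4 years in business 10 ≤ 12 → Compliance Registration required.
§12.5 years in business 10 > 9 → New Business Registration not required.
§12.6 years in business 10 ≤ 25 → exempt from Trade License.
§12.7 closes 10:00 PM, at/before 11:00 PM; years in business 10 > 5 → Standard Authorization required.
§12.8 closes 10:00 PM, at/before midnight → Regulatory Authorization not required.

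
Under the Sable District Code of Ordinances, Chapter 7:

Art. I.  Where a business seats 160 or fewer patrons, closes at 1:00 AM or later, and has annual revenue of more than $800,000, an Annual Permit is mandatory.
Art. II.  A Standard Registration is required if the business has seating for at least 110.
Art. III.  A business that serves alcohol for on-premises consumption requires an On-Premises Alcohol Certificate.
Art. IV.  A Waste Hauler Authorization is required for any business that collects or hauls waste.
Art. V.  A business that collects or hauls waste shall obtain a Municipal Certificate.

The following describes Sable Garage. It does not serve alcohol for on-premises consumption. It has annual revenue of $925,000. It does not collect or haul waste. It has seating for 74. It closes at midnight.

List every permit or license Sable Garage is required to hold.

None

Art. I. seating 74 ≤ 160; closes midnight, at/before 1:00 AM; revenue $925,000 > $800,000 → Annual Permit not required.
Art. II. seating 74 < 110 → Standard Registration not required.
Art. III. does not serve alcohol for on-premises consumption → On-Premises Alcohol Certificate not required.
Art. IV. does not collect or haul waste → Waste Hauler Authorization not required.
Art. V. does not collect or haul waste → Municipal Certificate not required.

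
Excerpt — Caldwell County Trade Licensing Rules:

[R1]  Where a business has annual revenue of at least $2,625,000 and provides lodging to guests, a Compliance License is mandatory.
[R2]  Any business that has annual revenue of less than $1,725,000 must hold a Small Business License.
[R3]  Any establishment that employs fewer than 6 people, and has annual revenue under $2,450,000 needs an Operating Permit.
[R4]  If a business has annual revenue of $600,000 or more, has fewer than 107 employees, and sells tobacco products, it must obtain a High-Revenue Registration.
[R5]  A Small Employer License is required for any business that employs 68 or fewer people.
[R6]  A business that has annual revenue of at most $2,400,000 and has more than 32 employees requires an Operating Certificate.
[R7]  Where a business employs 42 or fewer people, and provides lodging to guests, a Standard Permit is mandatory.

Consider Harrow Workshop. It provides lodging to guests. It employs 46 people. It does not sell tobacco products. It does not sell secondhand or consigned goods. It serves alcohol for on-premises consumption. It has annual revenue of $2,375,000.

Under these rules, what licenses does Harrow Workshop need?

[R1] revenue $2,375,000 < $2,625,000; provides lodging to guests → Compliance License not required.
[R2] revenue $2,375,000 ≥ $1,725,000 → Small Business License not required.
[R3] employees 46 ≥ 6; revenue $2,375,000 < $2,450,000 → Operating Permit not required.
[R4] revenue $2,375,000 ≥ $600,000; employees 46 < 107; does not sell tobacco products → High-Revenue Registration not required.
[R5] employees 46 ≤ 68 → Small Employer License required.
[R6] revenue $2,375,000 ≤ $2,400,000; employees 46 > 32 → Operating Certificate required.
[R7] employees 46 > 42; provides lodging to guests → Standard Permit not required.

Operating Certificate, Small Employer License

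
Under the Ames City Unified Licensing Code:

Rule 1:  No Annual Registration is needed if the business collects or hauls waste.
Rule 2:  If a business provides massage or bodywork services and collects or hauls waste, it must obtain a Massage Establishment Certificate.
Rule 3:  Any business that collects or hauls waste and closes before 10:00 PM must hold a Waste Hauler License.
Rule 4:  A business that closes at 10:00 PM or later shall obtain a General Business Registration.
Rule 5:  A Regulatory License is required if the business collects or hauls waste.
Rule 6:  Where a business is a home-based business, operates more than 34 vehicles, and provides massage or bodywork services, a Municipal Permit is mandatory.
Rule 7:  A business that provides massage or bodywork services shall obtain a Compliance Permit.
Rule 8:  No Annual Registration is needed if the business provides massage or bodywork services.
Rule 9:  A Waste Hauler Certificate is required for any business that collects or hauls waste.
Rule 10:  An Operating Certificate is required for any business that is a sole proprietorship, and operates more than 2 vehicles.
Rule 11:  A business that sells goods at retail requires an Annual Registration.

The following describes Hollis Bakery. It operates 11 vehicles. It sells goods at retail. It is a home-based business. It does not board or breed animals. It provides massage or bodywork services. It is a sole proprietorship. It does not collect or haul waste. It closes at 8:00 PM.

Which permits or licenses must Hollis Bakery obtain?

Compliance Permit, Operating Certificate

Rule 1: does not collect or haul waste → Annual Registration exemption does not apply.
Rule 2: provides massage or bodywork services; does not collect or haul waste → Massage Establishment Certificate not required.
Rule 3: does not collect or haul waste; closes 8:00 PM, at/before 10:00 PM → Waste Hauler License not required.
Rule 4: closes 8:00 PM, at/before 10:00 PM → General Business Registration not required.
Rule 5: does not collect or haul waste → Regulatory License not required.
Rule 6: is a home-based business; vehicles 11 ≤ 34; provides massage or bodywork services → Municipal Permit not required.
Rule 7: provides massage or bodywork services → Compliance Permit required.
Rule 8: provides massage or bodywork services → exempt from Annual Registration.
Rule 9: does not collect or haul waste → Waste Hauler Certificate not required.
Rule 10: is a sole proprietorship; vehicles 11 > 2 → Operating Certificate required.
Rule 11: sells goods at retail → Annual Registration required.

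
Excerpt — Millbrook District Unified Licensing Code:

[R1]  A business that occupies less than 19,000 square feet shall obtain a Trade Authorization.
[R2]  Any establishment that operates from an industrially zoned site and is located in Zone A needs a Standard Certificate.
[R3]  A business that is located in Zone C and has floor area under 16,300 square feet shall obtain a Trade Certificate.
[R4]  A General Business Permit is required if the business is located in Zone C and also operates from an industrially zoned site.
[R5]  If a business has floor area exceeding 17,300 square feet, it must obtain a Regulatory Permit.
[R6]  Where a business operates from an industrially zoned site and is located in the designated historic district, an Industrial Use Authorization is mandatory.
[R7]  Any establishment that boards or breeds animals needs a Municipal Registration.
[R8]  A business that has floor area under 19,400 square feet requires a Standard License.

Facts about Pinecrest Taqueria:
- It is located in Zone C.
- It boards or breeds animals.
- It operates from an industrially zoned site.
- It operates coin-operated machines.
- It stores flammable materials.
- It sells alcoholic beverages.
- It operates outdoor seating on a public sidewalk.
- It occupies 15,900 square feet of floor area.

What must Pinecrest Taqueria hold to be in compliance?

General Business Permit, Municipal Registration, Standard License, Trade Authorization, Trade Certificate

[R1] floor area 15,900 square feet < 19,000 square feet → Trade Authorization required.
[R2] operates from an industrially zoned site; is located in Zone C (not: is located in Zone A) → Standard Certificate not required.
[R3] is located in Zone C; floor area 15,900 square feet < 16,300 square feet → Trade Certificate required.
[R4] is located in Zone C; operates from an industrially zoned site → General Business Permit required.
[R5] floor area 15,900 square feet ≤ 17,300 square feet → Regulatory Permit not required.
[R6] operates from an industrially zoned site; is located in Zone C (not: is located in the designated historic district) → Industrial Use Authorization not required.
[R7] boards or breeds animals → Municipal Registration required.
[R8] floor area 15,900 square feet < 19,400 square feet → Standard License required.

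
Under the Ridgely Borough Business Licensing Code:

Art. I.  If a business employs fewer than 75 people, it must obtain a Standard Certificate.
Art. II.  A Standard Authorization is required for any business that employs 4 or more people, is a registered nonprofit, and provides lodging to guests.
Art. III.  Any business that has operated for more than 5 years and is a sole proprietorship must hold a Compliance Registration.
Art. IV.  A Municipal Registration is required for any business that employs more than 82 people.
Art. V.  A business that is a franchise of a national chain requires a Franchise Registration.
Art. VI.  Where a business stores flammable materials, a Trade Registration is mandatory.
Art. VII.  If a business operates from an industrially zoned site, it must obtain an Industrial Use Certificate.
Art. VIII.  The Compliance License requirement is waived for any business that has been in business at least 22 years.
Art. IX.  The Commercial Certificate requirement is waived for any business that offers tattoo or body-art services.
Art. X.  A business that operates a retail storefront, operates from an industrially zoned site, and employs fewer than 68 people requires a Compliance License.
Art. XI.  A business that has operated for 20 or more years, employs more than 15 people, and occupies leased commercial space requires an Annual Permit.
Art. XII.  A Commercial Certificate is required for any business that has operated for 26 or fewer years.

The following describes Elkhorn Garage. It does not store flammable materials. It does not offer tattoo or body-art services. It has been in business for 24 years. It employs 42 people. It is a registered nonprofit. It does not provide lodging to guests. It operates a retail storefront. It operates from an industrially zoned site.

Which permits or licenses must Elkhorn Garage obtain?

Art. I. employees 42 < 75 → Standard Certificate required.
Art. II. employees 42 ≥ 4; is a registered nonprofit; does not provide lodging to guests → Standard Authorization not required.
Art. III. years in business 24 > 5; is a registered nonprofit (not: is a sole proprietorship) → Compliance Registration not required.
Art. IV. employees 42 ≤ 82 → Municipal Registration not required.
Art. V. is a registered nonprofit (not: is a franchise of a national chain) → Franchise Registration not required.
Art. VI. does not store flammable materials → Trade Registration not required.
Art. VII. operates from an industrially zoned site → Industrial Use Certificate required.
Art. VIII. years in business 24 ≥ 22 → exempt from Compliance License.
Art. IX. does not offer tattoo or body-art services → Commercial Certificate exemption does not apply.
Art. X. operates a retail storefront; operates from an industrially zoned site; employees 42 < 68 → Compliance License required.
Art. XI. years in business 24 ≥ 20; employees 42 > 15; operates from an industrially zoned site (not: occupies leased commercial space) → Annual Permit not required.
Art. XII. years in business 24 ≤ 26 → Commercial Certificate required.

Commercial Certificate, Industrial Use Certificate, Standard Certificate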